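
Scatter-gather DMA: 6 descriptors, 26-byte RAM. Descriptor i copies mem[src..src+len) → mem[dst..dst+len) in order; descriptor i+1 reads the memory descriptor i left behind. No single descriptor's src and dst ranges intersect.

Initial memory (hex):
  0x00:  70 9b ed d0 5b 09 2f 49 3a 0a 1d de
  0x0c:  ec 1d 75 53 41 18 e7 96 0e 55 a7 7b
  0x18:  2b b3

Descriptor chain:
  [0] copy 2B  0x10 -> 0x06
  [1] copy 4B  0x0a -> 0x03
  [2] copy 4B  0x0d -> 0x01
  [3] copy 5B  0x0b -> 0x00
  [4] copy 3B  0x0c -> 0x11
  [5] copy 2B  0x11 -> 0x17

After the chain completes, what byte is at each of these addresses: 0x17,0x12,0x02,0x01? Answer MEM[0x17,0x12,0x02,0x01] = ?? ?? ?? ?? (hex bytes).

MEM[0x17,0x12,0x02,0x01] = ec 1d 1d ec

[0] 0x10->0x06 len=2 : 41 18
[1] 0x0a->0x03 len=4 : 1d de ec 1d
[2] 0x0d->0x01 len=4 : 1d 75 53 41
[3] 0x0b->0x00 len=5 : de ec 1d 75 53
[4] 0x0c->0x11 len=3 : ec 1d 75
[5] 0x11->0x17 len=2 : ec 1d
query mem[0x17]=0xec, mem[0x12]=0x1d, mem[0x02]=0x1d, mem[0x01]=0xec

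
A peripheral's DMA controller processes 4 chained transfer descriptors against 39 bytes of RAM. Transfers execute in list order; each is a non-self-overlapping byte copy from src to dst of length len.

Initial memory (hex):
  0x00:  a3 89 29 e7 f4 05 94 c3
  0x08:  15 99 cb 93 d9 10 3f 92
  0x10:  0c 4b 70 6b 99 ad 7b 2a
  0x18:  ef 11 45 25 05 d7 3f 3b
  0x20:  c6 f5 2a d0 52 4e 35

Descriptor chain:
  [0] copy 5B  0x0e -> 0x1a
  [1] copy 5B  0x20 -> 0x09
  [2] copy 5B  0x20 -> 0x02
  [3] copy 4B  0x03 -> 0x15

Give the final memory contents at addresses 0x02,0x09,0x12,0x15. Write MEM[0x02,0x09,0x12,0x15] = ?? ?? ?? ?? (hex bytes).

MEM[0x02,0x09,0x12,0x15] = c6 c6 70 f5

D0: mem[0x1a..0x1e] <- [3f 92 0c 4b 70]
D1: mem[0x09..0x0d] <- [c6 f5 2a d0 52]
D2: mem[0x02..0x06] <- [c6 f5 2a d0 52]
D3: mem[0x15..0x18] <- [f5 2a d0 52]
query mem[0x02]=0xc6, mem[0x09]=0xc6, mem[0x12]=0x70, mem[0x15]=0xf5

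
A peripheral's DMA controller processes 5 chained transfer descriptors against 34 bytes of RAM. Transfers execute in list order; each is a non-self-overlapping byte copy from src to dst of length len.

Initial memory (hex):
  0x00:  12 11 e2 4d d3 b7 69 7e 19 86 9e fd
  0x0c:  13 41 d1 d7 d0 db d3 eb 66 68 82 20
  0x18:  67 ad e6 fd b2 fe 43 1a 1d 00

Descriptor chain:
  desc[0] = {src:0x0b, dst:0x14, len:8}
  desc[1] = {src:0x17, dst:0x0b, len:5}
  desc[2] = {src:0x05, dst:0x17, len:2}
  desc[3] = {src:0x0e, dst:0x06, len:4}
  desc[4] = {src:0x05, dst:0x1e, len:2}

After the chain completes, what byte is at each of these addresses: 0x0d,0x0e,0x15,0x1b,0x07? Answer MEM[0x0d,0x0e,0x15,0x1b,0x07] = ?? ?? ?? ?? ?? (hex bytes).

D0: mem[0x14..0x1b] <- [fd 13 41 d1 d7 d0 db d3]
D1: mem[0x0b..0x0f] <- [d1 d7 d0 db d3]
D2: mem[0x17..0x18] <- [b7 69]
D3: mem[0x06..0x09] <- [db d3 d0 db]
D4: mem[0x1e..0x1f] <- [b7 db]
query mem[0x0d]=0xd0, mem[0x0e]=0xdb, mem[0x15]=0x13, mem[0x1b]=0xd3, mem[0x07]=0xd3

MEM[0x0d,0x0e,0x15,0x1b,0x07] = d0 db 13 d3 d3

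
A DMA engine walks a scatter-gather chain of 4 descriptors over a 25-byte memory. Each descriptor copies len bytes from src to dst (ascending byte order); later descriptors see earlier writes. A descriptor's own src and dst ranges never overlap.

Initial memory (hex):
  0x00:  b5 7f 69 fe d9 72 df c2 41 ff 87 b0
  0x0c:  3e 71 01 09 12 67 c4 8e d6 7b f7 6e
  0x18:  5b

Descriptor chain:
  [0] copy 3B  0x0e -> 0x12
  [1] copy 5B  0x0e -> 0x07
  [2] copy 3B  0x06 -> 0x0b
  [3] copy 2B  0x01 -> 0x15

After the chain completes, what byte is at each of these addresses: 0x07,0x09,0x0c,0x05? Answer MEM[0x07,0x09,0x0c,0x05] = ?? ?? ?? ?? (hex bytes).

  after D0: wrote 3B at 0x12 = 010912
  after D1: wrote 5B at 0x07 = 0109126701
  after D2: wrote 3B at 0x0b = df0109
  after D3: wrote 2B at 0x15 = 7f69
query mem[0x07]=0x01, mem[0x09]=0x12, mem[0x0c]=0x01, mem[0x05]=0x72

MEM[0x07,0x09,0x0c,0x05] = 01 12 01 72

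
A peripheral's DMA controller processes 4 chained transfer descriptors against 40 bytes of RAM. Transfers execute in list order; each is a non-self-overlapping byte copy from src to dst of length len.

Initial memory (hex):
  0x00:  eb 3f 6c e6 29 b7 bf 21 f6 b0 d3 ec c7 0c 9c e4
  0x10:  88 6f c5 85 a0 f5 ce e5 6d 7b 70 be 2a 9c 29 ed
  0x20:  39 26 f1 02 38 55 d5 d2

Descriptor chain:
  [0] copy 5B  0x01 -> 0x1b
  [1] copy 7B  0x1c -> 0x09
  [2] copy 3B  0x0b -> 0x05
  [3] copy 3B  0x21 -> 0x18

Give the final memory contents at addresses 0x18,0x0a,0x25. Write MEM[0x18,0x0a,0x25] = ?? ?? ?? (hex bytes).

MEM[0x18,0x0a,0x25] = 26 e6 55

[0] 0x01->0x1b len=5 : 3f 6c e6 29 b7
[1] 0x1c->0x09 len=7 : 6c e6 29 b7 39 26 f1
[2] 0x0b->0x05 len=3 : 29 b7 39
[3] 0x21->0x18 len=3 : 26 f1 02
query mem[0x18]=0x26, mem[0x0a]=0xe6, mem[0x25]=0x55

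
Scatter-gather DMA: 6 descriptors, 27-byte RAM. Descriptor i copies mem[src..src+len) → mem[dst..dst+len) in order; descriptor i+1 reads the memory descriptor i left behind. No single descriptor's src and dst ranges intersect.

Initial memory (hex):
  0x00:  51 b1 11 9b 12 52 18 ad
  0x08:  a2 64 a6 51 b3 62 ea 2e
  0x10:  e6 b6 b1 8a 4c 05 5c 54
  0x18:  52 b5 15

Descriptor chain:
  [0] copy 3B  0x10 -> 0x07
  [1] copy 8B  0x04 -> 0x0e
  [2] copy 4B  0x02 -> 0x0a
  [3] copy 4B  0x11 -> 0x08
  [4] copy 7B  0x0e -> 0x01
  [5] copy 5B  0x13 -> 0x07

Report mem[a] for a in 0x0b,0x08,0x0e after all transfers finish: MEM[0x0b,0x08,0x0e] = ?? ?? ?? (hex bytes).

MEM[0x0b,0x08,0x0e] = 54 a6 12

#0 dst[0x07+3] := {0xe6,0xb6,0xb1}
#1 dst[0x0e+8] := {0x12,0x52,0x18,0xe6,0xb6,0xb1,0xa6,0x51}
#2 dst[0x0a+4] := {0x11,0x9b,0x12,0x52}
#3 dst[0x08+4] := {0xe6,0xb6,0xb1,0xa6}
#4 dst[0x01+7] := {0x12,0x52,0x18,0xe6,0xb6,0xb1,0xa6}
#5 dst[0x07+5] := {0xb1,0xa6,0x51,0x5c,0x54}
query mem[0x0b]=0x54, mem[0x08]=0xa6, mem[0x0e]=0x12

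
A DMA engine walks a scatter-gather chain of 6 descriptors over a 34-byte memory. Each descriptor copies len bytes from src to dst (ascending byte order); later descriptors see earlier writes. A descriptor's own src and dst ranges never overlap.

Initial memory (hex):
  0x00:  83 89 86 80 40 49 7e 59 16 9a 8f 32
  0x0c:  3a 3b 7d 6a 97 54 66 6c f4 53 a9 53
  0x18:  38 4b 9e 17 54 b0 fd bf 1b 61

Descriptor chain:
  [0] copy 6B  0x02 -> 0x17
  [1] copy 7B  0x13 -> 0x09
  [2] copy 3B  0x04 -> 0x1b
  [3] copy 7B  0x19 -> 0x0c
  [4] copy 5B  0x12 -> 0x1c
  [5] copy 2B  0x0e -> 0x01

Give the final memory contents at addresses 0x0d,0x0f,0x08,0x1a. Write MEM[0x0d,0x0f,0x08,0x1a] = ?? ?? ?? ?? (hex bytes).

D0: mem[0x17..0x1c] <- [86 80 40 49 7e 59]
D1: mem[0x09..0x0f] <- [6c f4 53 a9 86 80 40]
D2: mem[0x1b..0x1d] <- [40 49 7e]
D3: mem[0x0c..0x12] <- [40 49 40 49 7e fd bf]
D4: mem[0x1c..0x20] <- [bf 6c f4 53 a9]
D5: mem[0x01..0x02] <- [40 49]
query mem[0x0d]=0x49, mem[0x0f]=0x49, mem[0x08]=0x16, mem[0x1a]=0x49

MEM[0x0d,0x0f,0x08,0x1a] = 49 49 16 49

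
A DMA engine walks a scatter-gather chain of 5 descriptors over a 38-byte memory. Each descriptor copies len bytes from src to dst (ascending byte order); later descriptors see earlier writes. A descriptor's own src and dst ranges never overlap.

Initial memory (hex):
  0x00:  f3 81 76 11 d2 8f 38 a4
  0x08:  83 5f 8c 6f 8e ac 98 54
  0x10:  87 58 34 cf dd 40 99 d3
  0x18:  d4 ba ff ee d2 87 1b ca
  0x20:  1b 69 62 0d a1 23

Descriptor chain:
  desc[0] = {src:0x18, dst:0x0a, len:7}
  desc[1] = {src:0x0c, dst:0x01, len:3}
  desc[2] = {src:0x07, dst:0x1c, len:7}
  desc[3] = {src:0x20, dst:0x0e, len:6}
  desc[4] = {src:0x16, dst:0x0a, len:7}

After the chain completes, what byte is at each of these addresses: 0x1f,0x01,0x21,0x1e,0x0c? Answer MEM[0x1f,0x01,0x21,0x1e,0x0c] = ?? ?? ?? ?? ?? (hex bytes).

MEM[0x1f,0x01,0x21,0x1e,0x0c] = d4 ff ff 5f d4

#0 dst[0x0a+7] := {0xd4,0xba,0xff,0xee,0xd2,0x87,0x1b}
#1 dst[0x01+3] := {0xff,0xee,0xd2}
#2 dst[0x1c+7] := {0xa4,0x83,0x5f,0xd4,0xba,0xff,0xee}
#3 dst[0x0e+6] := {0xba,0xff,0xee,0x0d,0xa1,0x23}
#4 dst[0x0a+7] := {0x99,0xd3,0xd4,0xba,0xff,0xee,0xa4}
query mem[0x1f]=0xd4, mem[0x01]=0xff, mem[0x21]=0xff, mem[0x1e]=0x5f, mem[0x0c]=0xd4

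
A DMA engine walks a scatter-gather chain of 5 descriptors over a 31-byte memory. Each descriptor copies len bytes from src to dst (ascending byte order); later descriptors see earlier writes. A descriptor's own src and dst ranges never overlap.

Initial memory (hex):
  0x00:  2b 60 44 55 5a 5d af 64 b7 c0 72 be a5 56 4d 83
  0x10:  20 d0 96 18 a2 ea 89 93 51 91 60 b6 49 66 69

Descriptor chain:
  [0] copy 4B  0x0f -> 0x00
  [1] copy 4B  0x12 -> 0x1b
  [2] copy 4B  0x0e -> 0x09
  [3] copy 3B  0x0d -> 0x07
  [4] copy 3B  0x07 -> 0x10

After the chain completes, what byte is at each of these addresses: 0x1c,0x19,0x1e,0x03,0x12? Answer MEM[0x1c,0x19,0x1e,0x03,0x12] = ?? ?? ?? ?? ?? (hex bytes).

MEM[0x1c,0x19,0x1e,0x03,0x12] = 18 91 ea 96 83

#0 dst[0x00+4] := {0x83,0x20,0xd0,0x96}
#1 dst[0x1b+4] := {0x96,0x18,0xa2,0xea}
#2 dst[0x09+4] := {0x4d,0x83,0x20,0xd0}
#3 dst[0x07+3] := {0x56,0x4d,0x83}
#4 dst[0x10+3] := {0x56,0x4d,0x83}
query mem[0x1c]=0x18, mem[0x19]=0x91, mem[0x1e]=0xea, mem[0x03]=0x96, mem[0x12]=0x83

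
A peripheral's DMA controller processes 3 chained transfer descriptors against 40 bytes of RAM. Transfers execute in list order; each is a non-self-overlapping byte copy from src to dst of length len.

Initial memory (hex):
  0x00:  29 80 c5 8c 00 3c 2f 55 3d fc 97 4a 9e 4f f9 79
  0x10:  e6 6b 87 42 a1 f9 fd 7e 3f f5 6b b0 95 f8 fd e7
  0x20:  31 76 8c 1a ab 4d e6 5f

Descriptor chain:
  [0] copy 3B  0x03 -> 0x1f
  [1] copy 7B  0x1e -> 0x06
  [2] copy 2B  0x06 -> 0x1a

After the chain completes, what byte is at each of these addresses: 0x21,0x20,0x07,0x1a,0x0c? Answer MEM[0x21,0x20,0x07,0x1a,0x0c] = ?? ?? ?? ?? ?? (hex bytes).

#0 dst[0x1f+3] := {0x8c,0x00,0x3c}
#1 dst[0x06+7] := {0xfd,0x8c,0x00,0x3c,0x8c,0x1a,0xab}
#2 dst[0x1a+2] := {0xfd,0x8c}
query mem[0x21]=0x3c, mem[0x20]=0x00, mem[0x07]=0x8c, mem[0x1a]=0xfd, mem[0x0c]=0xab

MEM[0x21,0x20,0x07,0x1a,0x0c] = 3c 00 8c fd ab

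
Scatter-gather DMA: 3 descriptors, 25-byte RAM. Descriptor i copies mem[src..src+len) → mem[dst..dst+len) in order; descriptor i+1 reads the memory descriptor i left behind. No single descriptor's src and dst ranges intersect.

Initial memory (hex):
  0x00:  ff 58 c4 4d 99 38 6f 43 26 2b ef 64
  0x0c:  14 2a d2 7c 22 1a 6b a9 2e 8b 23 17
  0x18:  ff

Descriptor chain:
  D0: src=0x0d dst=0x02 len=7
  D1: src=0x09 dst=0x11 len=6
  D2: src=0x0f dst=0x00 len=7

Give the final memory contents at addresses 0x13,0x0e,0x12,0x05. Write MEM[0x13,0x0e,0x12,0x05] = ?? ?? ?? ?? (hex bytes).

D0: mem[0x02..0x08] <- [2a d2 7c 22 1a 6b a9]
D1: mem[0x11..0x16] <- [2b ef 64 14 2a d2]
D2: mem[0x00..0x06] <- [7c 22 2b ef 64 14 2a]
query mem[0x13]=0x64, mem[0x0e]=0xd2, mem[0x12]=0xef, mem[0x05]=0x14

MEM[0x13,0x0e,0x12,0x05] = 64 d2 ef 14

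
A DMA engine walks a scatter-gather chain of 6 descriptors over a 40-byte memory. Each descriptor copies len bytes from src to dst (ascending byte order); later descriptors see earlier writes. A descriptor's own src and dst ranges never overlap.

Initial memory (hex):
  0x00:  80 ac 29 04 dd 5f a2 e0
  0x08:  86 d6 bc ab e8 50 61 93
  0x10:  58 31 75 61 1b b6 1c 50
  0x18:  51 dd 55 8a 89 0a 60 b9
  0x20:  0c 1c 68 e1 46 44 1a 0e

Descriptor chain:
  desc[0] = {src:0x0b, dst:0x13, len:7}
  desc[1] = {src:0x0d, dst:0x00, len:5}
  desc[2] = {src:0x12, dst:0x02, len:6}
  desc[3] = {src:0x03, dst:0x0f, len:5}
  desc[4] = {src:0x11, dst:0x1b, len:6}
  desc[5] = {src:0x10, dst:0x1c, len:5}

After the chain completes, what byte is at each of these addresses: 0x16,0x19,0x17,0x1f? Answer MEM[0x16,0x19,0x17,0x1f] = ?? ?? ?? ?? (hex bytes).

MEM[0x16,0x19,0x17,0x1f] = 61 31 93 93

#0 dst[0x13+7] := {0xab,0xe8,0x50,0x61,0x93,0x58,0x31}
#1 dst[0x00+5] := {0x50,0x61,0x93,0x58,0x31}
#2 dst[0x02+6] := {0x75,0xab,0xe8,0x50,0x61,0x93}
#3 dst[0x0f+5] := {0xab,0xe8,0x50,0x61,0x93}
#4 dst[0x1b+6] := {0x50,0x61,0x93,0xe8,0x50,0x61}
#5 dst[0x1c+5] := {0xe8,0x50,0x61,0x93,0xe8}
query mem[0x16]=0x61, mem[0x19]=0x31, mem[0x17]=0x93, mem[0x1f]=0x93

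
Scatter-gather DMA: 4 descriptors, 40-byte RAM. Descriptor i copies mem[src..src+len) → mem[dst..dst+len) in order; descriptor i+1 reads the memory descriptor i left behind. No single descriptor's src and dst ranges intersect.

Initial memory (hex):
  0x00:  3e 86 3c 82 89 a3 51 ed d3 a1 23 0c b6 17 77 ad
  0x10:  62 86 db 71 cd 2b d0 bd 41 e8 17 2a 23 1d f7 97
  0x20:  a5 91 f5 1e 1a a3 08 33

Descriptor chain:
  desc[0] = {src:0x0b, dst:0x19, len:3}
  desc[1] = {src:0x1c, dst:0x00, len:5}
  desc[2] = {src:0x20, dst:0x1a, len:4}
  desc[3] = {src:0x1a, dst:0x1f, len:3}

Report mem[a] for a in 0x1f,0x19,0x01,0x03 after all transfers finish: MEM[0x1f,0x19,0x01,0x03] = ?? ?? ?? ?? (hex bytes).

MEM[0x1f,0x19,0x01,0x03] = a5 0c 1d 97

#0 dst[0x19+3] := {0x0c,0xb6,0x17}
#1 dst[0x00+5] := {0x23,0x1d,0xf7,0x97,0xa5}
#2 dst[0x1a+4] := {0xa5,0x91,0xf5,0x1e}
#3 dst[0x1f+3] := {0xa5,0x91,0xf5}
query mem[0x1f]=0xa5, mem[0x19]=0x0c, mem[0x01]=0x1d, mem[0x03]=0x97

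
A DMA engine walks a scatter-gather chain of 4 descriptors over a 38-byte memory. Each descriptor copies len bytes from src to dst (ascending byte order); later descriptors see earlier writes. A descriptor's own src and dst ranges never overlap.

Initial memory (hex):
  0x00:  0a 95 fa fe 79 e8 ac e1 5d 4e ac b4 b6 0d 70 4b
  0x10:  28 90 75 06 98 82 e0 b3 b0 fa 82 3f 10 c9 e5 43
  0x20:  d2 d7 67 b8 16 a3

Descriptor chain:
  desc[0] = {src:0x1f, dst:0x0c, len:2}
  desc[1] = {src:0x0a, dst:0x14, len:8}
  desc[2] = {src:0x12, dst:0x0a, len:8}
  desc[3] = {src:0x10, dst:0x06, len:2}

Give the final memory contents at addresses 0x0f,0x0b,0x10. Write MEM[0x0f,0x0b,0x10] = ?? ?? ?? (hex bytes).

MEM[0x0f,0x0b,0x10] = d2 06 70

D0: mem[0x0c..0x0d] <- [43 d2]
D1: mem[0x14..0x1b] <- [ac b4 43 d2 70 4b 28 90]
D2: mem[0x0a..0x11] <- [75 06 ac b4 43 d2 70 4b]
D3: mem[0x06..0x07] <- [70 4b]
query mem[0x0f]=0xd2, mem[0x0b]=0x06, mem[0x10]=0x70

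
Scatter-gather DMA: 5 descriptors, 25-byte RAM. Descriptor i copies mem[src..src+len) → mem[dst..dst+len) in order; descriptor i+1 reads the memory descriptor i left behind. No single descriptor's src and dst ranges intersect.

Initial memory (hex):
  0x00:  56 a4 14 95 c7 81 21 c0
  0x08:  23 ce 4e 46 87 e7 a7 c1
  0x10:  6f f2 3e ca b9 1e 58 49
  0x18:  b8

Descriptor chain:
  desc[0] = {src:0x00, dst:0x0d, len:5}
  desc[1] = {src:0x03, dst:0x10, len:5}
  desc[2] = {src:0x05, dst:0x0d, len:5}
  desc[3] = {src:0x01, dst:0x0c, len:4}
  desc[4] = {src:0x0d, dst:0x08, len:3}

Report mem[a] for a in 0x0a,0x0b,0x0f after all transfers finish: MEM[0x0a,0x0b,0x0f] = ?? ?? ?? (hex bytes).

D0: mem[0x0d..0x11] <- [56 a4 14 95 c7]
D1: mem[0x10..0x14] <- [95 c7 81 21 c0]
D2: mem[0x0d..0x11] <- [81 21 c0 23 ce]
D3: mem[0x0c..0x0f] <- [a4 14 95 c7]
D4: mem[0x08..0x0a] <- [14 95 c7]
query mem[0x0a]=0xc7, mem[0x0b]=0x46, mem[0x0f]=0xc7

MEM[0x0a,0x0b,0x0f] = c7 46 c7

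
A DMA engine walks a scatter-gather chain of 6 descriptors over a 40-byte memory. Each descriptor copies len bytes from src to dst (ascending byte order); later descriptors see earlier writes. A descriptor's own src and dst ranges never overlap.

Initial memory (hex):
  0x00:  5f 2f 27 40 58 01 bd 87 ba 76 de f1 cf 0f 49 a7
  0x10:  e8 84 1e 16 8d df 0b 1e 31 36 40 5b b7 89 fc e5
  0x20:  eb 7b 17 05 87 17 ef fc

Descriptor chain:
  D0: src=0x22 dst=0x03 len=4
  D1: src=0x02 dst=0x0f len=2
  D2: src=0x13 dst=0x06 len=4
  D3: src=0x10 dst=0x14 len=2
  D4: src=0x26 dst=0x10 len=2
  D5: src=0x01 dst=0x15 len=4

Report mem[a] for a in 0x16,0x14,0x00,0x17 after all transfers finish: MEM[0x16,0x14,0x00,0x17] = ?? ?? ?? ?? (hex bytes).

MEM[0x16,0x14,0x00,0x17] = 27 17 5f 17

[0] 0x22->0x03 len=4 : 17 05 87 17
[1] 0x02->0x0f len=2 : 27 17
[2] 0x13->0x06 len=4 : 16 8d df 0b
[3] 0x10->0x14 len=2 : 17 84
[4] 0x26->0x10 len=2 : ef fc
[5] 0x01->0x15 len=4 : 2f 27 17 05
query mem[0x16]=0x27, mem[0x14]=0x17, mem[0x00]=0x5f, mem[0x17]=0x17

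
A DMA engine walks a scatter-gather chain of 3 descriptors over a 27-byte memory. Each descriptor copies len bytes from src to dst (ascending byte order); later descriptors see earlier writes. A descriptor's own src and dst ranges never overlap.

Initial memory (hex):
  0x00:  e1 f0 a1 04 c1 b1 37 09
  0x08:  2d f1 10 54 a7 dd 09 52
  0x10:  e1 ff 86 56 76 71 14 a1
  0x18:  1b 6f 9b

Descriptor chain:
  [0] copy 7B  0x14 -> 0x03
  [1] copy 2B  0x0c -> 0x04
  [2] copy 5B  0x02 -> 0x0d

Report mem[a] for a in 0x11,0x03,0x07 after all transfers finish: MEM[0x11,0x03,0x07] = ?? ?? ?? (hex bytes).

MEM[0x11,0x03,0x07] = a1 76 1b

D0: mem[0x03..0x09] <- [76 71 14 a1 1b 6f 9b]
D1: mem[0x04..0x05] <- [a7 dd]
D2: mem[0x0d..0x11] <- [a1 76 a7 dd a1]
query mem[0x11]=0xa1, mem[0x03]=0x76, mem[0x07]=0x1b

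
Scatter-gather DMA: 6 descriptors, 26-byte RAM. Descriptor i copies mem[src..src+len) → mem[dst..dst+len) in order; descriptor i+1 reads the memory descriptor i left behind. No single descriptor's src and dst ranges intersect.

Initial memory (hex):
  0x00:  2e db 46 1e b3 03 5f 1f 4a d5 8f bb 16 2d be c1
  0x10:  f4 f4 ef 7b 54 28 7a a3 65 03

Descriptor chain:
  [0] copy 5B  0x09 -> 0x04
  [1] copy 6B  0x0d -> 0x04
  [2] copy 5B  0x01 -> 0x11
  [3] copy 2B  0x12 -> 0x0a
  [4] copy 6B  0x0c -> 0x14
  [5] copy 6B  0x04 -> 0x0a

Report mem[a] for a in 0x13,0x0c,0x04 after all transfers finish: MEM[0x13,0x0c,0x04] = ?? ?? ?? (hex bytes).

MEM[0x13,0x0c,0x04] = 1e c1 2d

D0: mem[0x04..0x08] <- [d5 8f bb 16 2d]
D1: mem[0x04..0x09] <- [2d be c1 f4 f4 ef]
D2: mem[0x11..0x15] <- [db 46 1e 2d be]
D3: mem[0x0a..0x0b] <- [46 1e]
D4: mem[0x14..0x19] <- [16 2d be c1 f4 db]
D5: mem[0x0a..0x0f] <- [2d be c1 f4 f4 ef]
query mem[0x13]=0x1e, mem[0x0c]=0xc1, mem[0x04]=0x2d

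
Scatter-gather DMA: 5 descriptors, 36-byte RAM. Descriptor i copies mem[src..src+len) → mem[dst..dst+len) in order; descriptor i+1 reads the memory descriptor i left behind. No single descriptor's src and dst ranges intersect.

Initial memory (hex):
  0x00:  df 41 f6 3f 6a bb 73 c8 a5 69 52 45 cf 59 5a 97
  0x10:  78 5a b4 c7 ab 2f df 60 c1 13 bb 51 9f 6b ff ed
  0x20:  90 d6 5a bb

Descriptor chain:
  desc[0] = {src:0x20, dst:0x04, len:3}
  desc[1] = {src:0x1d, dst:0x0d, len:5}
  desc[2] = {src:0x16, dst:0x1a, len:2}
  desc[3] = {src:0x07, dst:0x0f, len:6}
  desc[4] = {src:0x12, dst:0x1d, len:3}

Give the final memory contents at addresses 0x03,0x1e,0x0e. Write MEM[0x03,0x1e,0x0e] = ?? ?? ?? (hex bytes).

[0] 0x20->0x04 len=3 : 90 d6 5a
[1] 0x1d->0x0d len=5 : 6b ff ed 90 d6
[2] 0x16->0x1a len=2 : df 60
[3] 0x07->0x0f len=6 : c8 a5 69 52 45 cf
[4] 0x12->0x1d len=3 : 52 45 cf
query mem[0x03]=0x3f, mem[0x1e]=0x45, mem[0x0e]=0xff

MEM[0x03,0x1e,0x0e] = 3f 45 ff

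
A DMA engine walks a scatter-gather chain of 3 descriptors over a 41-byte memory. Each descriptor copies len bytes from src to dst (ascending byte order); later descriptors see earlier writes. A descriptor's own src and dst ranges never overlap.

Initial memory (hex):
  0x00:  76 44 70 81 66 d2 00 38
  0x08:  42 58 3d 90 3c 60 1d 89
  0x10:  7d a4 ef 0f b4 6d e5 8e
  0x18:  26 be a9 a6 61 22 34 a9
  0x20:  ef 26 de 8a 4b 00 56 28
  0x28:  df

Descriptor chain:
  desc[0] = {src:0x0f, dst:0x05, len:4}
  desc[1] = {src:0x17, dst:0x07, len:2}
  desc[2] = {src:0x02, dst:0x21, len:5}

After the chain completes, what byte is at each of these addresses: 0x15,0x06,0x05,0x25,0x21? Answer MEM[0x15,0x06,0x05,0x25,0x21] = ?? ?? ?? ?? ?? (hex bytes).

#0 dst[0x05+4] := {0x89,0x7d,0xa4,0xef}
#1 dst[0x07+2] := {0x8e,0x26}
#2 dst[0x21+5] := {0x70,0x81,0x66,0x89,0x7d}
query mem[0x15]=0x6d, mem[0x06]=0x7d, mem[0x05]=0x89, mem[0x25]=0x7d, mem[0x21]=0x70

MEM[0x15,0x06,0x05,0x25,0x21] = 6d 7d 89 7d 70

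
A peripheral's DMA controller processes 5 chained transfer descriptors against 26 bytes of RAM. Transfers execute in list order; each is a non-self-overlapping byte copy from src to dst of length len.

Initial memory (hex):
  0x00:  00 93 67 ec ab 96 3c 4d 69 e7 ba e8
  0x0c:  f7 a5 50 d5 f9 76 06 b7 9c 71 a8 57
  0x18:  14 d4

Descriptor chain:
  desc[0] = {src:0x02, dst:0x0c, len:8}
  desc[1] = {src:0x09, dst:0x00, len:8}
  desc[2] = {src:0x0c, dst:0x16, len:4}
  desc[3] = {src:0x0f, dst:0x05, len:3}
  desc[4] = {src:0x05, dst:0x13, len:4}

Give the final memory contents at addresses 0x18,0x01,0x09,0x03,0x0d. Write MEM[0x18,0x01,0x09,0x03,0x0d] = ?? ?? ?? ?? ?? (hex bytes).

  after D0: wrote 8B at 0x0c = 67ecab963c4d69e7
  after D1: wrote 8B at 0x00 = e7bae867ecab963c
  after D2: wrote 4B at 0x16 = 67ecab96
  after D3: wrote 3B at 0x05 = 963c4d
  after D4: wrote 4B at 0x13 = 963c4d69
query mem[0x18]=0xab, mem[0x01]=0xba, mem[0x09]=0xe7, mem[0x03]=0x67, mem[0x0d]=0xec

MEM[0x18,0x01,0x09,0x03,0x0d] = ab ba e7 67 ec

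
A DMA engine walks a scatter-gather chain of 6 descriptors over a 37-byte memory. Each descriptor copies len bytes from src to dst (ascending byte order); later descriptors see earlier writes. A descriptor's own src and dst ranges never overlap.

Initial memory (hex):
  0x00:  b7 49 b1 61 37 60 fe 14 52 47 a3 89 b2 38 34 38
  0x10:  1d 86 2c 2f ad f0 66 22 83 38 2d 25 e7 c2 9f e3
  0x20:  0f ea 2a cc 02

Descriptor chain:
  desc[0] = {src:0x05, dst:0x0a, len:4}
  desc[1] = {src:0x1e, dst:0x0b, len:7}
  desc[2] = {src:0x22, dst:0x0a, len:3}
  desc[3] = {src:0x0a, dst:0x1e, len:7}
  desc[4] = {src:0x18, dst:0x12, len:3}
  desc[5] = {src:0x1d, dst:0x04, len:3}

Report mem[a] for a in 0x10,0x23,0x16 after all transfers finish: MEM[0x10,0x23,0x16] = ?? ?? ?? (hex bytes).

MEM[0x10,0x23,0x16] = cc 2a 66

D0: mem[0x0a..0x0d] <- [60 fe 14 52]
D1: mem[0x0b..0x11] <- [9f e3 0f ea 2a cc 02]
D2: mem[0x0a..0x0c] <- [2a cc 02]
D3: mem[0x1e..0x24] <- [2a cc 02 0f ea 2a cc]
D4: mem[0x12..0x14] <- [83 38 2d]
D5: mem[0x04..0x06] <- [c2 2a cc]
query mem[0x10]=0xcc, mem[0x23]=0x2a, mem[0x16]=0x66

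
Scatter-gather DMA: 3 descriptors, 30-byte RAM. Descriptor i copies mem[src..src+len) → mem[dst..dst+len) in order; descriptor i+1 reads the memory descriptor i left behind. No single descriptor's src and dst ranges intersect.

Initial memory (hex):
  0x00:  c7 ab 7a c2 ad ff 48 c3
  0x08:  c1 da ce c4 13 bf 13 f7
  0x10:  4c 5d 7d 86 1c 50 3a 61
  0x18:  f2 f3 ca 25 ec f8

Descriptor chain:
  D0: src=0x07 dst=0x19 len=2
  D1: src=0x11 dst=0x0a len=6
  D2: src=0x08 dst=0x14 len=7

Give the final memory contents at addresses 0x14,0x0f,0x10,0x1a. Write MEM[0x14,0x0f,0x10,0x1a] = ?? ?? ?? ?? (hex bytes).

MEM[0x14,0x0f,0x10,0x1a] = c1 3a 4c 50

D0: mem[0x19..0x1a] <- [c3 c1]
D1: mem[0x0a..0x0f] <- [5d 7d 86 1c 50 3a]
D2: mem[0x14..0x1a] <- [c1 da 5d 7d 86 1c 50]
query mem[0x14]=0xc1, mem[0x0f]=0x3a, mem[0x10]=0x4c, mem[0x1a]=0x50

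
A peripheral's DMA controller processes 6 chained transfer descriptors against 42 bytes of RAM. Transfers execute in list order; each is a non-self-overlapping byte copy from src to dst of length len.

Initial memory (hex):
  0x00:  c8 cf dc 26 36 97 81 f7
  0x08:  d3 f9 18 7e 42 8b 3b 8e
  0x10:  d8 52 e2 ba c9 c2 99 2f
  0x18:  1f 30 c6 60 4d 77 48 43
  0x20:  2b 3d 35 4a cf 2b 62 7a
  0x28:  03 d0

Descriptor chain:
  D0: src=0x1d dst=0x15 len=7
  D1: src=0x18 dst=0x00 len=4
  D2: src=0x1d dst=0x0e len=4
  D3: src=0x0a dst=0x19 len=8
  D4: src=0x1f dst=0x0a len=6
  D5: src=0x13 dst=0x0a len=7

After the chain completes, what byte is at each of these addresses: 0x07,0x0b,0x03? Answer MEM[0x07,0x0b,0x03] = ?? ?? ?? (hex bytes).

D0: mem[0x15..0x1b] <- [77 48 43 2b 3d 35 4a]
D1: mem[0x00..0x03] <- [2b 3d 35 4a]
D2: mem[0x0e..0x11] <- [77 48 43 2b]
D3: mem[0x19..0x20] <- [18 7e 42 8b 77 48 43 2b]
D4: mem[0x0a..0x0f] <- [43 2b 3d 35 4a cf]
D5: mem[0x0a..0x10] <- [ba c9 77 48 43 2b 18]
query mem[0x07]=0xf7, mem[0x0b]=0xc9, mem[0x03]=0x4a

MEM[0x07,0x0b,0x03] = f7 c9 4a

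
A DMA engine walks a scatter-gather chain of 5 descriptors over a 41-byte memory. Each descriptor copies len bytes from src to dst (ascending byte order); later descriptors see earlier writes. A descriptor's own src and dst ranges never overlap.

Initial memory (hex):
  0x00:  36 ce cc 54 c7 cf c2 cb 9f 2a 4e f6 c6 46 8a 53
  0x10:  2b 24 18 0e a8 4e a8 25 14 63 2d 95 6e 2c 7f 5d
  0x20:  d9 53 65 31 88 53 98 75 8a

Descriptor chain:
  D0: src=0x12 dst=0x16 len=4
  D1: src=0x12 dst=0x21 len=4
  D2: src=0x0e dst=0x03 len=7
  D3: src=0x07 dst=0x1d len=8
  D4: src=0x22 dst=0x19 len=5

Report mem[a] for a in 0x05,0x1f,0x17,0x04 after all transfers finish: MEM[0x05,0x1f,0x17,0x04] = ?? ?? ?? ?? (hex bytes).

D0: mem[0x16..0x19] <- [18 0e a8 4e]
D1: mem[0x21..0x24] <- [18 0e a8 4e]
D2: mem[0x03..0x09] <- [8a 53 2b 24 18 0e a8]
D3: mem[0x1d..0x24] <- [18 0e a8 4e f6 c6 46 8a]
D4: mem[0x19..0x1d] <- [c6 46 8a 53 98]
query mem[0x05]=0x2b, mem[0x1f]=0xa8, mem[0x17]=0x0e, mem[0x04]=0x53

MEM[0x05,0x1f,0x17,0x04] = 2b a8 0e 53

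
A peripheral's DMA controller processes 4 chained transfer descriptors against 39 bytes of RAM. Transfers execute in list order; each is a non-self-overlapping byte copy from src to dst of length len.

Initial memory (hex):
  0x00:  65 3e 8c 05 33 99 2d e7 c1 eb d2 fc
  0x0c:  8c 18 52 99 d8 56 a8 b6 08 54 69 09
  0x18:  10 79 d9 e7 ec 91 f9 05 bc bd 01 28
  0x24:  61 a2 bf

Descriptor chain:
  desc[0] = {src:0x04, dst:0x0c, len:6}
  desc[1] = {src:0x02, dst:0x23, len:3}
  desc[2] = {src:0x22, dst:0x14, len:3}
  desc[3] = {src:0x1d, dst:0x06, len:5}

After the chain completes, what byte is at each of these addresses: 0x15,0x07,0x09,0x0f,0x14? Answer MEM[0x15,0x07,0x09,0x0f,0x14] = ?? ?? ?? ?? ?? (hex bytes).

MEM[0x15,0x07,0x09,0x0f,0x14] = 8c f9 bc e7 01

[0] 0x04->0x0c len=6 : 33 99 2d e7 c1 eb
[1] 0x02->0x23 len=3 : 8c 05 33
[2] 0x22->0x14 len=3 : 01 8c 05
[3] 0x1d->0x06 len=5 : 91 f9 05 bc bd
query mem[0x15]=0x8c, mem[0x07]=0xf9, mem[0x09]=0xbc, mem[0x0f]=0xe7, mem[0x14]=0x01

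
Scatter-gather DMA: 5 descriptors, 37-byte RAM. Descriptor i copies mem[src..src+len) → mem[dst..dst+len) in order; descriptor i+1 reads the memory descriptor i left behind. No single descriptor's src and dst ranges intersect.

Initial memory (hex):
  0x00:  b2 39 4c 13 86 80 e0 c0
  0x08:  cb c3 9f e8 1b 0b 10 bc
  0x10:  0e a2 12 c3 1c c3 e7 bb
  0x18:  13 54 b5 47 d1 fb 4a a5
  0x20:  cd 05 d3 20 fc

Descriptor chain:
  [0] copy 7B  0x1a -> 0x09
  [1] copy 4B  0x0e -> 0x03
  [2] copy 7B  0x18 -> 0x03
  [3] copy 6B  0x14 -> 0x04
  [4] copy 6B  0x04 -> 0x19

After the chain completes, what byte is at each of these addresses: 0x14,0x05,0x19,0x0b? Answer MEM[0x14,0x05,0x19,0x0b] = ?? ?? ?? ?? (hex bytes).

D0: mem[0x09..0x0f] <- [b5 47 d1 fb 4a a5 cd]
D1: mem[0x03..0x06] <- [a5 cd 0e a2]
D2: mem[0x03..0x09] <- [13 54 b5 47 d1 fb 4a]
D3: mem[0x04..0x09] <- [1c c3 e7 bb 13 54]
D4: mem[0x19..0x1e] <- [1c c3 e7 bb 13 54]
query mem[0x14]=0x1c, mem[0x05]=0xc3, mem[0x19]=0x1c, mem[0x0b]=0xd1

MEM[0x14,0x05,0x19,0x0b] = 1c c3 1c d1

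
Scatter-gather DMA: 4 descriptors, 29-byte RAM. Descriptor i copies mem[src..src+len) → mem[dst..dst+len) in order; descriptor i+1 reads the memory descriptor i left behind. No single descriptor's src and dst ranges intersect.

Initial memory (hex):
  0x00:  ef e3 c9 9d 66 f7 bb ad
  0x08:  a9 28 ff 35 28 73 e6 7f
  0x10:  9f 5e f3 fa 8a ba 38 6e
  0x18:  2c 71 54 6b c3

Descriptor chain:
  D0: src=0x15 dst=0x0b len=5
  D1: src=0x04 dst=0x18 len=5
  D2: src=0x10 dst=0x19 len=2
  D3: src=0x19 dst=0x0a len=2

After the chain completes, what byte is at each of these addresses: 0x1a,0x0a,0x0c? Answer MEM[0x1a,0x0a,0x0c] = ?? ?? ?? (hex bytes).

#0 dst[0x0b+5] := {0xba,0x38,0x6e,0x2c,0x71}
#1 dst[0x18+5] := {0x66,0xf7,0xbb,0xad,0xa9}
#2 dst[0x19+2] := {0x9f,0x5e}
#3 dst[0x0a+2] := {0x9f,0x5e}
query mem[0x1a]=0x5e, mem[0x0a]=0x9f, mem[0x0c]=0x38

MEM[0x1a,0x0a,0x0c] = 5e 9f 38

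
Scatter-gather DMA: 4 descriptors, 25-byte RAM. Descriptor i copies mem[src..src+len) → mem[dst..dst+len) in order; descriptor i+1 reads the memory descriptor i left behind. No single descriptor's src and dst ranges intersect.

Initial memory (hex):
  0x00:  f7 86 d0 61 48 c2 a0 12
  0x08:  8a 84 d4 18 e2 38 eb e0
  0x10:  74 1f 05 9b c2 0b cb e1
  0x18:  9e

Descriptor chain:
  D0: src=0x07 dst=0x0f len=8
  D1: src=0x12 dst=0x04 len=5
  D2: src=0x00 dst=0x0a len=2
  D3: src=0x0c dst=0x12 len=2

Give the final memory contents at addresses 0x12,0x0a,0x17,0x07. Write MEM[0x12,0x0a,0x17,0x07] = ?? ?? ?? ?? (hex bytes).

D0: mem[0x0f..0x16] <- [12 8a 84 d4 18 e2 38 eb]
D1: mem[0x04..0x08] <- [d4 18 e2 38 eb]
D2: mem[0x0a..0x0b] <- [f7 86]
D3: mem[0x12..0x13] <- [e2 38]
query mem[0x12]=0xe2, mem[0x0a]=0xf7, mem[0x17]=0xe1, mem[0x07]=0x38

MEM[0x12,0x0a,0x17,0x07] = e2 f7 e1 38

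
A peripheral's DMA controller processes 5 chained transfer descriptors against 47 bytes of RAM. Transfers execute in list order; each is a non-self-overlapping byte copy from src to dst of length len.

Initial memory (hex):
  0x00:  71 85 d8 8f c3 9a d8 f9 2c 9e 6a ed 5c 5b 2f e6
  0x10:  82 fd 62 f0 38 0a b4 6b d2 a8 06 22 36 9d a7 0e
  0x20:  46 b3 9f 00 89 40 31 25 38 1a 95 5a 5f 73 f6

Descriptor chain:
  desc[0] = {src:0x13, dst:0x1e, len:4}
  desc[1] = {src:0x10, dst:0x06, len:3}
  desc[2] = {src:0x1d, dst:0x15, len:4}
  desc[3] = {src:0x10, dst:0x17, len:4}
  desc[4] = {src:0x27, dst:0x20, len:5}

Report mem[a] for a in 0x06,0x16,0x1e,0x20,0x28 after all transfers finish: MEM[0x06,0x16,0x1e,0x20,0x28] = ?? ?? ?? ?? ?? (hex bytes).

MEM[0x06,0x16,0x1e,0x20,0x28] = 82 f0 f0 25 38

D0: mem[0x1e..0x21] <- [f0 38 0a b4]
D1: mem[0x06..0x08] <- [82 fd 62]
D2: mem[0x15..0x18] <- [9d f0 38 0a]
D3: mem[0x17..0x1a] <- [82 fd 62 f0]
D4: mem[0x20..0x24] <- [25 38 1a 95 5a]
query mem[0x06]=0x82, mem[0x16]=0xf0, mem[0x1e]=0xf0, mem[0x20]=0x25, mem[0x28]=0x38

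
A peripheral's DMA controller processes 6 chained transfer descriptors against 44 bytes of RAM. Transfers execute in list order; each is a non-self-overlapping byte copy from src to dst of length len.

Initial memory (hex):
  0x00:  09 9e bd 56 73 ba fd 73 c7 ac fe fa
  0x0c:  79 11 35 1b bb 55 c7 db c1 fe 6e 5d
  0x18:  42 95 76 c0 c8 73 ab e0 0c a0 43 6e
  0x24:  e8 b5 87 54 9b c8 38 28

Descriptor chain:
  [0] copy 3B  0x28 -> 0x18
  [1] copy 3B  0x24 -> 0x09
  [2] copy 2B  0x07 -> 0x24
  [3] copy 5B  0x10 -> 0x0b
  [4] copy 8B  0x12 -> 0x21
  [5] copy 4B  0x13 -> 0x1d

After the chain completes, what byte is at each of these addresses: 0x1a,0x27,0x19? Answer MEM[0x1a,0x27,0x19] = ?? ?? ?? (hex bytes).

MEM[0x1a,0x27,0x19] = 38 9b c8

#0 dst[0x18+3] := {0x9b,0xc8,0x38}
#1 dst[0x09+3] := {0xe8,0xb5,0x87}
#2 dst[0x24+2] := {0x73,0xc7}
#3 dst[0x0b+5] := {0xbb,0x55,0xc7,0xdb,0xc1}
#4 dst[0x21+8] := {0xc7,0xdb,0xc1,0xfe,0x6e,0x5d,0x9b,0xc8}
#5 dst[0x1d+4] := {0xdb,0xc1,0xfe,0x6e}
query mem[0x1a]=0x38, mem[0x27]=0x9b, mem[0x19]=0xc8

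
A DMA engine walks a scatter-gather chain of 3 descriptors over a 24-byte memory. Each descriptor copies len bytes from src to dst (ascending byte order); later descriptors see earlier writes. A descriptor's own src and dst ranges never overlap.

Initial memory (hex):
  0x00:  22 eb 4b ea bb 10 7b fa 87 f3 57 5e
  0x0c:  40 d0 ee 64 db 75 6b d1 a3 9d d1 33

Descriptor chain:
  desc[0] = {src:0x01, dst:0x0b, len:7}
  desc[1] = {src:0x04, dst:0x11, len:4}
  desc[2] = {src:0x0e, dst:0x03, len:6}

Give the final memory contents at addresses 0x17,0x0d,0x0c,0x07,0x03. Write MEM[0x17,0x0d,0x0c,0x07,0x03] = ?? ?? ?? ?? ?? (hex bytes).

D0: mem[0x0b..0x11] <- [eb 4b ea bb 10 7b fa]
D1: mem[0x11..0x14] <- [bb 10 7b fa]
D2: mem[0x03..0x08] <- [bb 10 7b bb 10 7b]
query mem[0x17]=0x33, mem[0x0d]=0xea, mem[0x0c]=0x4b, mem[0x07]=0x10, mem[0x03]=0xbb

MEM[0x17,0x0d,0x0c,0x07,0x03] = 33 ea 4b 10 bb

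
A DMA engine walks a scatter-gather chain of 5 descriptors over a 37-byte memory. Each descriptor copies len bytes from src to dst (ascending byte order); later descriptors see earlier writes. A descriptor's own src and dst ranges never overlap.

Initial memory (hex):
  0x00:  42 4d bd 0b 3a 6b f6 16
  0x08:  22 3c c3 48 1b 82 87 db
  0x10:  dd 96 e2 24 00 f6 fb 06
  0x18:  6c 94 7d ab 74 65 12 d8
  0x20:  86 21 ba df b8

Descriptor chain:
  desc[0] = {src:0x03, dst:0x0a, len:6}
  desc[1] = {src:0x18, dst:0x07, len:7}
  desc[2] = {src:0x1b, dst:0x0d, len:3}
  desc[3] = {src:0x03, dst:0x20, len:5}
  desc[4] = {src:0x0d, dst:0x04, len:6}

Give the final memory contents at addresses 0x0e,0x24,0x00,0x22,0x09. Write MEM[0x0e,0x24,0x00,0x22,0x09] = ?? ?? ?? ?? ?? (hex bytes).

MEM[0x0e,0x24,0x00,0x22,0x09] = 74 6c 42 6b e2

D0: mem[0x0a..0x0f] <- [0b 3a 6b f6 16 22]
D1: mem[0x07..0x0d] <- [6c 94 7d ab 74 65 12]
D2: mem[0x0d..0x0f] <- [ab 74 65]
D3: mem[0x20..0x24] <- [0b 3a 6b f6 6c]
D4: mem[0x04..0x09] <- [ab 74 65 dd 96 e2]
query mem[0x0e]=0x74, mem[0x24]=0x6c, mem[0x00]=0x42, mem[0x22]=0x6b, mem[0x09]=0xe2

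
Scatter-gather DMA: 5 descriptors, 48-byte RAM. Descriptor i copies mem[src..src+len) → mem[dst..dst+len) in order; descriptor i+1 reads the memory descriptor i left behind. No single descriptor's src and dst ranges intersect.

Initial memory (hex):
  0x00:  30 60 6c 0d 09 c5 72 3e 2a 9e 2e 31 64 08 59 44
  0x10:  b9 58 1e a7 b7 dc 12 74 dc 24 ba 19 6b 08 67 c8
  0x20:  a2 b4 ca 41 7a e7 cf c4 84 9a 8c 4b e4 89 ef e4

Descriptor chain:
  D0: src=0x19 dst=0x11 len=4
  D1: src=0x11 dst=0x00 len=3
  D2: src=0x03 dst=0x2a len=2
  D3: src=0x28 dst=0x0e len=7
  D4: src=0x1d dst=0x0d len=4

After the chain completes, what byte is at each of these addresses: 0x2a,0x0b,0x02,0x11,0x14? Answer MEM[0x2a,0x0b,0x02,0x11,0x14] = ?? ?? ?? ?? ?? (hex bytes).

MEM[0x2a,0x0b,0x02,0x11,0x14] = 0d 31 19 09 ef

  after D0: wrote 4B at 0x11 = 24ba196b
  after D1: wrote 3B at 0x00 = 24ba19
  after D2: wrote 2B at 0x2a = 0d09
  after D3: wrote 7B at 0x0e = 849a0d09e489ef
  after D4: wrote 4B at 0x0d = 0867c8a2
query mem[0x2a]=0x0d, mem[0x0b]=0x31, mem[0x02]=0x19, mem[0x11]=0x09, mem[0x14]=0xef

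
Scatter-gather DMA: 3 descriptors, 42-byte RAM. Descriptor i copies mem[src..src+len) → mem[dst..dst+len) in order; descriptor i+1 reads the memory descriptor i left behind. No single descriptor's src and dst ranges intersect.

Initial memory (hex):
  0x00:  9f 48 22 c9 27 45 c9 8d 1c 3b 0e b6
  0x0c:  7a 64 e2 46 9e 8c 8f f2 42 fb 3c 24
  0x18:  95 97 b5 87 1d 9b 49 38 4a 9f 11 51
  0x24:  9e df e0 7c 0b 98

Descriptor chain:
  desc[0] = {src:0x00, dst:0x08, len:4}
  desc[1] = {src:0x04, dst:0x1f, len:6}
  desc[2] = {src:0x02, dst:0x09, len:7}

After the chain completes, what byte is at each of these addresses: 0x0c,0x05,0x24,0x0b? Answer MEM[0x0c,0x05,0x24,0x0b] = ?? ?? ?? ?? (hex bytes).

#0 dst[0x08+4] := {0x9f,0x48,0x22,0xc9}
#1 dst[0x1f+6] := {0x27,0x45,0xc9,0x8d,0x9f,0x48}
#2 dst[0x09+7] := {0x22,0xc9,0x27,0x45,0xc9,0x8d,0x9f}
query mem[0x0c]=0x45, mem[0x05]=0x45, mem[0x24]=0x48, mem[0x0b]=0x27

MEM[0x0c,0x05,0x24,0x0b] = 45 45 48 27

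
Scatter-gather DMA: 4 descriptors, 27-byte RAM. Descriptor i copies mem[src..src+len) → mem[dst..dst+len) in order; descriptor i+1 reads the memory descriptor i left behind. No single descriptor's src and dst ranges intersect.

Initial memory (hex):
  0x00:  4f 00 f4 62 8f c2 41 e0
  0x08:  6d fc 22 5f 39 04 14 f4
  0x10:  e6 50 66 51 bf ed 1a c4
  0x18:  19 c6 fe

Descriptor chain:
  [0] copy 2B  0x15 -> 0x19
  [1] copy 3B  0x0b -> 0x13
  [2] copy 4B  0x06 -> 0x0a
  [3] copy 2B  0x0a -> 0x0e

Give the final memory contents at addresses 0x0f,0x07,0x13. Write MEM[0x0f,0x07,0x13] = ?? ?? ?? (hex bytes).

[0] 0x15->0x19 len=2 : ed 1a
[1] 0x0b->0x13 len=3 : 5f 39 04
[2] 0x06->0x0a len=4 : 41 e0 6d fc
[3] 0x0a->0x0e len=2 : 41 e0
query mem[0x0f]=0xe0, mem[0x07]=0xe0, mem[0x13]=0x5f

MEM[0x0f,0x07,0x13] = e0 e0 5f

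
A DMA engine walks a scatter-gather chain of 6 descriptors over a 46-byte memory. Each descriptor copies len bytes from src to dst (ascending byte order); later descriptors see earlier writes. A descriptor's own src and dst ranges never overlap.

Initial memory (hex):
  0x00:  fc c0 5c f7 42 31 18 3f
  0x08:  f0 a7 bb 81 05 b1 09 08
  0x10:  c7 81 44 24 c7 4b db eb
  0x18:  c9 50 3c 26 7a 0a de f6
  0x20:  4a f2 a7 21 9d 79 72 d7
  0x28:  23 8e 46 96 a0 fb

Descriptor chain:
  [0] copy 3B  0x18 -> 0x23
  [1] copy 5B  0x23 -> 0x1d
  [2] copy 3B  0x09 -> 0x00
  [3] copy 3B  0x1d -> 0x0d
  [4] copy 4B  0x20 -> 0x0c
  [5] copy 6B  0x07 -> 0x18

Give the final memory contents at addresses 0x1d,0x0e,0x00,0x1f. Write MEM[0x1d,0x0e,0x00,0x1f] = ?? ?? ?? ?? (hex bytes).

D0: mem[0x23..0x25] <- [c9 50 3c]
D1: mem[0x1d..0x21] <- [c9 50 3c 72 d7]
D2: mem[0x00..0x02] <- [a7 bb 81]
D3: mem[0x0d..0x0f] <- [c9 50 3c]
D4: mem[0x0c..0x0f] <- [72 d7 a7 c9]
D5: mem[0x18..0x1d] <- [3f f0 a7 bb 81 72]
query mem[0x1d]=0x72, mem[0x0e]=0xa7, mem[0x00]=0xa7, mem[0x1f]=0x3c

MEM[0x1d,0x0e,0x00,0x1f] = 72 a7 a7 3c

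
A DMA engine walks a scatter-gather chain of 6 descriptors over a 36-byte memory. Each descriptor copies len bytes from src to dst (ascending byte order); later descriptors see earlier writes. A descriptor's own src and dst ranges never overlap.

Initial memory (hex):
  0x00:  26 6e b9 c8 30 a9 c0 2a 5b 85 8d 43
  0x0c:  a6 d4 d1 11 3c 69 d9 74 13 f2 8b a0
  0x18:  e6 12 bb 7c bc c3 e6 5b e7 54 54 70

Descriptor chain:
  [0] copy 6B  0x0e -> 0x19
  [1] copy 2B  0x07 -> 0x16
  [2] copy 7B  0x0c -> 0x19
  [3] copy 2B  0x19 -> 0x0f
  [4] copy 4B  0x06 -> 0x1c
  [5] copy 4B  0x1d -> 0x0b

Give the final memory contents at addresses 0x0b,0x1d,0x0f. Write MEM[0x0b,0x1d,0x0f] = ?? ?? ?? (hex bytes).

MEM[0x0b,0x1d,0x0f] = 2a 2a a6

[0] 0x0e->0x19 len=6 : d1 11 3c 69 d9 74
[1] 0x07->0x16 len=2 : 2a 5b
[2] 0x0c->0x19 len=7 : a6 d4 d1 11 3c 69 d9
[3] 0x19->0x0f len=2 : a6 d4
[4] 0x06->0x1c len=4 : c0 2a 5b 85
[5] 0x1d->0x0b len=4 : 2a 5b 85 e7
query mem[0x0b]=0x2a, mem[0x1d]=0x2a, mem[0x0f]=0xa6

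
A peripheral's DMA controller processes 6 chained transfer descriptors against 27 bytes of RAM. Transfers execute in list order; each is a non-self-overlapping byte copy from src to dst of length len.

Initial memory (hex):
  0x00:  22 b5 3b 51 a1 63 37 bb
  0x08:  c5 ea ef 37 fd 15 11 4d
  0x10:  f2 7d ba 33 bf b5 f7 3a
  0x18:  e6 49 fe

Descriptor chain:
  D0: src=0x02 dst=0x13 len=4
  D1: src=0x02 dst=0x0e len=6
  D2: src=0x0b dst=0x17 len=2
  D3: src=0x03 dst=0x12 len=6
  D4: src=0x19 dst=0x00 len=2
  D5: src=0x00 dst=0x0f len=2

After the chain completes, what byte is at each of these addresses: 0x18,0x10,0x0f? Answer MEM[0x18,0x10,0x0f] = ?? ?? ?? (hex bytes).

#0 dst[0x13+4] := {0x3b,0x51,0xa1,0x63}
#1 dst[0x0e+6] := {0x3b,0x51,0xa1,0x63,0x37,0xbb}
#2 dst[0x17+2] := {0x37,0xfd}
#3 dst[0x12+6] := {0x51,0xa1,0x63,0x37,0xbb,0xc5}
#4 dst[0x00+2] := {0x49,0xfe}
#5 dst[0x0f+2] := {0x49,0xfe}
query mem[0x18]=0xfd, mem[0x10]=0xfe, mem[0x0f]=0x49

MEM[0x18,0x10,0x0f] = fd fe 49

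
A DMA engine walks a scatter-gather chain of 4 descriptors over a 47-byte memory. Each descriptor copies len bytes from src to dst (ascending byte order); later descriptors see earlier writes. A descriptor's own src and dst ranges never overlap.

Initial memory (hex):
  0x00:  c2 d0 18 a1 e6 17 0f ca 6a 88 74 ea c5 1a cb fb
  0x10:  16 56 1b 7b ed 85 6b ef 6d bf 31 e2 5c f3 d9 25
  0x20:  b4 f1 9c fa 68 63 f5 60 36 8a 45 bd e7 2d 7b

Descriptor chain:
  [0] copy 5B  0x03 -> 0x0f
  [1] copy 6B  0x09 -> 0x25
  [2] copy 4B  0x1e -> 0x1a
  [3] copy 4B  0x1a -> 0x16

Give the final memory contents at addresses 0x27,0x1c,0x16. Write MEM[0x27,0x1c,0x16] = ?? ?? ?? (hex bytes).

  after D0: wrote 5B at 0x0f = a1e6170fca
  after D1: wrote 6B at 0x25 = 8874eac51acb
  after D2: wrote 4B at 0x1a = d925b4f1
  after D3: wrote 4B at 0x16 = d925b4f1
query mem[0x27]=0xea, mem[0x1c]=0xb4, mem[0x16]=0xd9

MEM[0x27,0x1c,0x16] = ea b4 d9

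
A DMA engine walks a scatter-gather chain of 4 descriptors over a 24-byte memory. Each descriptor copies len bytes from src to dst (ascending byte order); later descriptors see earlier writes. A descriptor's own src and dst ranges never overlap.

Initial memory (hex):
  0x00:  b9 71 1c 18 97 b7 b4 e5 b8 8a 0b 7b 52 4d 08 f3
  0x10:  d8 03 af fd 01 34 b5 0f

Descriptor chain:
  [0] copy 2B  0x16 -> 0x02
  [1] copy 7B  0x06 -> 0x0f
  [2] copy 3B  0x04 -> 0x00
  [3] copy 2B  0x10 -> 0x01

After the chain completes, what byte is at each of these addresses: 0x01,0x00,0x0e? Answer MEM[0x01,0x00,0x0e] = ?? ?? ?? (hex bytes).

D0: mem[0x02..0x03] <- [b5 0f]
D1: mem[0x0f..0x15] <- [b4 e5 b8 8a 0b 7b 52]
D2: mem[0x00..0x02] <- [97 b7 b4]
D3: mem[0x01..0x02] <- [e5 b8]
query mem[0x01]=0xe5, mem[0x00]=0x97, mem[0x0e]=0x08

MEM[0x01,0x00,0x0e] = e5 97 08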